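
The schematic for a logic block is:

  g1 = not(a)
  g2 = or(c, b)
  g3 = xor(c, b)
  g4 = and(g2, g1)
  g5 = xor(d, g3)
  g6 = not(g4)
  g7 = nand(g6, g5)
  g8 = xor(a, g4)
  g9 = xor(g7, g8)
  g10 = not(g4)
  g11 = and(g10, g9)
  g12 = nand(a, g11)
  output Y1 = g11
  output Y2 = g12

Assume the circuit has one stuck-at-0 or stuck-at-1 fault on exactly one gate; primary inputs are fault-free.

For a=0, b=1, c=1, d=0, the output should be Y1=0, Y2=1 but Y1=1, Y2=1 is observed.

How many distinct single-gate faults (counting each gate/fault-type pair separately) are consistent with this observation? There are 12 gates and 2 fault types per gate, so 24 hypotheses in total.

4

Fault-free: g1=1, g2=1, g3=0, g4=1, g5=0, g6=0, g7=1, g8=1, g9=0, g10=0, g11=0, g12=1 → Y1=0, Y2=1. Observed Y1=1, Y2=1.
  g1: stuck-at-0 ✓; others ✗
  g2: stuck-at-0 ✓; others ✗
  g3: none of the 2 fault types match ✗
  g4: stuck-at-0 ✓; others ✗
  g5: none of the 2 fault types match ✗
  g6: none of the 2 fault types match ✗
  g7: none of the 2 fault types match ✗
  g8: none of the 2 fault types match ✗
  g9: none of the 2 fault types match ✗
  g10: none of the 2 fault types match ✗
  g11: stuck-at-1 ✓; others ✗
  g12: none of the 2 fault types match ✗
Consistent faults: {g1 stuck-at-0, g2 stuck-at-0, g4 stuck-at-0, g11 stuck-at-1} — 4 in all.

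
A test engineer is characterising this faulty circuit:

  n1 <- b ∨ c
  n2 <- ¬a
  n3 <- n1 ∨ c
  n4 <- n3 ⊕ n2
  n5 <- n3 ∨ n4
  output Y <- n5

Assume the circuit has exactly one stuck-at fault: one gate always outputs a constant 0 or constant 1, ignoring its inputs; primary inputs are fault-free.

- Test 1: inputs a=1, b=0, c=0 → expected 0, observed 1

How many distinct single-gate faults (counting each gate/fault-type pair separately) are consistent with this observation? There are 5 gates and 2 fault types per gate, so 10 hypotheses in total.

Fault-free: n1=0, n2=0, n3=0, n4=0, n5=0 → 0. Observed 1.
  n1 stuck-at-0: output 0 ✗
  n1 stuck-at-1: output 1 ✓
  n2 stuck-at-0: output 0 ✗
  n2 stuck-at-1: output 1 ✓
  n3 stuck-at-0: output 0 ✗
  n3 stuck-at-1: output 1 ✓
  n4 stuck-at-0: output 0 ✗
  n4 stuck-at-1: output 1 ✓
  n5 stuck-at-0: output 0 ✗
  n5 stuck-at-1: output 1 ✓
Consistent faults: {n1 stuck-at-1, n2 stuck-at-1, n3 stuck-at-1, n4 stuck-at-1, n5 stuck-at-1} — 5 in all.

5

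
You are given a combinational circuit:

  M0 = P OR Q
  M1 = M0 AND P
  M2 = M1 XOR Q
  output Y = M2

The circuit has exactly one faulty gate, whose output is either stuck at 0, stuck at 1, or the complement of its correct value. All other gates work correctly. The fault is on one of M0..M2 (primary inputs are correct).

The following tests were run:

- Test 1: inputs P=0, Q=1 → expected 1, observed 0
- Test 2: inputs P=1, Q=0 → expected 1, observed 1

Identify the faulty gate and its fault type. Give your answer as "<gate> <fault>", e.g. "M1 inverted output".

M1 stuck-at-1

Fault-free values for test 1 (P=0, Q=1): M0=1, M1=0, M2=1, giving Y=1. Observed 0.
Test 1: faults giving observed 0 are {M1 stuck-at-1, M1 inverted output, M2 stuck-at-0, M2 inverted output}.
Test 2 (P=1, Q=0): fault-free M0=1, M1=1, M2=1 → 1; observed 1. Eliminates M1 inverted output, M2 stuck-at-0, M2 inverted output.
Only M1 stuck-at-1 is consistent with every test.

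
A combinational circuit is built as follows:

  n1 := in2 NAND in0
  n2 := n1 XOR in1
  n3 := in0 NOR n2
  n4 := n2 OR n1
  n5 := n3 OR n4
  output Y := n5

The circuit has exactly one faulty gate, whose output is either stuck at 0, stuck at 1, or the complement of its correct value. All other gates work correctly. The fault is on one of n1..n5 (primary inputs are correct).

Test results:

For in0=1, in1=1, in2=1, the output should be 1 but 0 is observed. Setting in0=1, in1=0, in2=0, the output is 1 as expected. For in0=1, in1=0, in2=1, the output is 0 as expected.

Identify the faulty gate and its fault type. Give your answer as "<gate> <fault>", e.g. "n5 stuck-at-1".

n2 stuck-at-0

Fault-free values for test 1 (in0=1, in1=1, in2=1): n1=0, n2=1, n3=0, n4=1, n5=1, giving Y=1. Observed 0.
Test 1: faults giving observed 0 are {n2 stuck-at-0, n2 inverted output, n4 stuck-at-0, n4 inverted output, n5 stuck-at-0, n5 inverted output}.
Test 2 (in0=1, in1=0, in2=0): fault-free n1=1, n2=1, n3=0, n4=1, n5=1 → 1; observed 1. Eliminates n4 stuck-at-0, n4 inverted output, n5 stuck-at-0, n5 inverted output.
Test 3 (in0=1, in1=0, in2=1): fault-free n1=0, n2=0, n3=0, n4=0, n5=0 → 0; observed 0. Eliminates n2 inverted output.
Only n2 stuck-at-0 is consistent with every test.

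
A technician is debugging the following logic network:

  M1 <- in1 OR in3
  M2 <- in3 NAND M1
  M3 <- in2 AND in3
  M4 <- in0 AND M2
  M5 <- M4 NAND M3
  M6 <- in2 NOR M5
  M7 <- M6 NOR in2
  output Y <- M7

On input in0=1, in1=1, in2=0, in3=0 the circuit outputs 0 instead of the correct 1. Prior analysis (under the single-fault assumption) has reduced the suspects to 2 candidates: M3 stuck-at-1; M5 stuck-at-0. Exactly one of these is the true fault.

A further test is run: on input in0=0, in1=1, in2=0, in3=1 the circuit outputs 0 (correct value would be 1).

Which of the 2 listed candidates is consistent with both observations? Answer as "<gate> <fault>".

Evaluate each candidate on input in0=0, in1=1, in2=0, in3=1:
  M3 stuck-at-1: M1=1, M2=0, M3=1 [stuck-at-1], M4=0, M5=1, M6=0, M7=1 → 1 — eliminated
  M5 stuck-at-0: M1=1, M2=0, M3=0, M4=0, M5=0 [stuck-at-0], M6=1, M7=0 → 0 — matches
Only M5 stuck-at-0 reproduces the observed 0.

M5 stuck-at-0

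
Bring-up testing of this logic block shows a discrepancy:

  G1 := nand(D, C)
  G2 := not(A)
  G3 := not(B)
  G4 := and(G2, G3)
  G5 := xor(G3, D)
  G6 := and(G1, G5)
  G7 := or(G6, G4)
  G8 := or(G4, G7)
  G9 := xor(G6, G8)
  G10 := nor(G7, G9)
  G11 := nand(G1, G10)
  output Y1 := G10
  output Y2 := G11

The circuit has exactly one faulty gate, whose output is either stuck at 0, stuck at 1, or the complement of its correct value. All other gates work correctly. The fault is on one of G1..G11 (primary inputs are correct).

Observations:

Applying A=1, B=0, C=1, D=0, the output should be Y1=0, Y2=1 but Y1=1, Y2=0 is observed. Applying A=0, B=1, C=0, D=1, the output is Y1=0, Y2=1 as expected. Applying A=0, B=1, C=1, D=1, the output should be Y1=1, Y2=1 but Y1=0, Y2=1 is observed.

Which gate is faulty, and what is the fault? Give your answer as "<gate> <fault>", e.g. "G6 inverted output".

Fault-free values for test 1 (A=1, B=0, C=1, D=0): G1=1, G2=0, G3=1, G4=0, G5=1, G6=1, G7=1, G8=1, G9=0, G10=0, G11=1, giving Y1=0, Y2=1. Observed Y1=1, Y2=0.
Test 1: faults giving observed Y1=1, Y2=0 are {G3 stuck-at-0, G3 inverted output, G5 stuck-at-0, G5 inverted output, G6 stuck-at-0, G6 inverted output, G10 stuck-at-1, G10 inverted output}.
Test 2 (A=0, B=1, C=0, D=1): fault-free G1=1, G2=1, G3=0, G4=0, G5=1, G6=1, G7=1, G8=1, G9=0, G10=0, G11=1 → Y1=0, Y2=1; observed Y1=0, Y2=1. Eliminates G5 stuck-at-0, G5 inverted output, G6 stuck-at-0, G6 inverted output, G10 stuck-at-1, G10 inverted output.
Test 3 (A=0, B=1, C=1, D=1): fault-free G1=0, G2=1, G3=0, G4=0, G5=1, G6=0, G7=0, G8=0, G9=0, G10=1, G11=1 → Y1=1, Y2=1; observed Y1=0, Y2=1. Eliminates G3 stuck-at-0.
Only G3 inverted output is consistent with every test.

G3 inverted output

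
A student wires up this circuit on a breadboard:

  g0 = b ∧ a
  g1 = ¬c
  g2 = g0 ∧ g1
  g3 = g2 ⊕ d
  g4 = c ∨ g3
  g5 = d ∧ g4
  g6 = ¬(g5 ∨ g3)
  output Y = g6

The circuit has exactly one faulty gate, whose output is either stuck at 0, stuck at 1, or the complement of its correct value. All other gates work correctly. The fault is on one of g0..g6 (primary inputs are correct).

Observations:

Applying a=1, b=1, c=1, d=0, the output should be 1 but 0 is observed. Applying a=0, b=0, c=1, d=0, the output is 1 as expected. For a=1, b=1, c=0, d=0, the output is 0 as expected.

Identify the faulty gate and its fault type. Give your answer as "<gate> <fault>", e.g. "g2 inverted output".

g1 stuck-at-1

Fault-free values for test 1 (a=1, b=1, c=1, d=0): g0=1, g1=0, g2=0, g3=0, g4=1, g5=0, g6=1, giving Y=1. Observed 0.
Test 1: faults giving observed 0 are {g1 stuck-at-1, g1 inverted output, g2 stuck-at-1, g2 inverted output, g3 stuck-at-1, g3 inverted output, g5 stuck-at-1, g5 inverted output, g6 stuck-at-0, g6 inverted output}.
Test 2 (a=0, b=0, c=1, d=0): fault-free g0=0, g1=0, g2=0, g3=0, g4=1, g5=0, g6=1 → 1; observed 1. Eliminates g2 stuck-at-1, g2 inverted output, g3 stuck-at-1, g3 inverted output, g5 stuck-at-1, g5 inverted output, g6 stuck-at-0, g6 inverted output.
Test 3 (a=1, b=1, c=0, d=0): fault-free g0=1, g1=1, g2=1, g3=1, g4=1, g5=0, g6=0 → 0; observed 0. Eliminates g1 inverted output.
Only g1 stuck-at-1 is consistent with every test.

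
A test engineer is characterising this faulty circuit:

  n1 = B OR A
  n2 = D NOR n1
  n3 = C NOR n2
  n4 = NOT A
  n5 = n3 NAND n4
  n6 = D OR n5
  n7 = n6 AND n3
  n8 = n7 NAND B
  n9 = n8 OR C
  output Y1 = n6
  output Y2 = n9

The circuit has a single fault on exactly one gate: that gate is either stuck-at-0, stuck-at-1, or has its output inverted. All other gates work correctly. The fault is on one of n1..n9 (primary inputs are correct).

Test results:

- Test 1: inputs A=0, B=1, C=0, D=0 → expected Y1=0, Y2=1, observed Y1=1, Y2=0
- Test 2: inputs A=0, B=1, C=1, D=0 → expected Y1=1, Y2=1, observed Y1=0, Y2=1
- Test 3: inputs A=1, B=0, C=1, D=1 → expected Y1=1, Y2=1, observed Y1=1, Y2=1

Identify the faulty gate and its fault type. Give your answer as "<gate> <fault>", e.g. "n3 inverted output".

n5 inverted output

Fault-free values for test 1 (A=0, B=1, C=0, D=0): n1=1, n2=0, n3=1, n4=1, n5=0, n6=0, n7=0, n8=1, n9=1, giving Y1=0, Y2=1. Observed Y1=1, Y2=0.
Test 1: faults giving observed Y1=1, Y2=0 are {n4 stuck-at-0, n4 inverted output, n5 stuck-at-1, n5 inverted output, n6 stuck-at-1, n6 inverted output}.
Test 2 (A=0, B=1, C=1, D=0): fault-free n1=1, n2=0, n3=0, n4=1, n5=1, n6=1, n7=0, n8=1, n9=1 → Y1=1, Y2=1; observed Y1=0, Y2=1. Eliminates n4 stuck-at-0, n4 inverted output, n5 stuck-at-1, n6 stuck-at-1.
Test 3 (A=1, B=0, C=1, D=1): fault-free n1=1, n2=0, n3=0, n4=0, n5=1, n6=1, n7=0, n8=1, n9=1 → Y1=1, Y2=1; observed Y1=1, Y2=1. Eliminates n6 inverted output.
Only n5 inverted output is consistent with every test.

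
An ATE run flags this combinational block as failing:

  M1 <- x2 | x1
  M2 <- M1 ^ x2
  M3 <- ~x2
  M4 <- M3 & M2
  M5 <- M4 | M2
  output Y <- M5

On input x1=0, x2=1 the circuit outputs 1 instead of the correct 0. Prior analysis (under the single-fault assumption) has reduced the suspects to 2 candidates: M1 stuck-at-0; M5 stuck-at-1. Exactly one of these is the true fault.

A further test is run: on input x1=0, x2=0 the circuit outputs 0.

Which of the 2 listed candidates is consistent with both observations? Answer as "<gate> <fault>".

Evaluate each candidate on input x1=0, x2=0:
  M1 stuck-at-0: M1=0 [stuck-at-0], M2=0, M3=1, M4=0, M5=0 → 0 — matches
  M5 stuck-at-1: M1=0, M2=0, M3=1, M4=0, M5=1 [stuck-at-1] → 1 — eliminated
Only M1 stuck-at-0 reproduces the observed 0.

M1 stuck-at-0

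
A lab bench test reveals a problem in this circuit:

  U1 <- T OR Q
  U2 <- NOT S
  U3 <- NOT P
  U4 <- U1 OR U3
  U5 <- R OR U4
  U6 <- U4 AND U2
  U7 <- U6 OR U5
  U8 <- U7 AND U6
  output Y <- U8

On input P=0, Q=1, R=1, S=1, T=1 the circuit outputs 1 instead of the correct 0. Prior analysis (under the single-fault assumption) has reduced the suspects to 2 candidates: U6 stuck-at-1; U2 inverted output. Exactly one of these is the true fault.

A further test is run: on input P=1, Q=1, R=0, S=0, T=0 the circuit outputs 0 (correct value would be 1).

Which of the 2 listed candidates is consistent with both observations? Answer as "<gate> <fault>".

Evaluate each candidate on input P=1, Q=1, R=0, S=0, T=0:
  U6 stuck-at-1: U1=1, U2=1, U3=0, U4=1, U5=1, U6=1 [stuck-at-1], U7=1, U8=1 → 1 — eliminated
  U2 inverted output: U1=1, U2=0 [inverted output], U3=0, U4=1, U5=1, U6=0, U7=1, U8=0 → 0 — matches
Only U2 inverted output reproduces the observed 0.

U2 inverted output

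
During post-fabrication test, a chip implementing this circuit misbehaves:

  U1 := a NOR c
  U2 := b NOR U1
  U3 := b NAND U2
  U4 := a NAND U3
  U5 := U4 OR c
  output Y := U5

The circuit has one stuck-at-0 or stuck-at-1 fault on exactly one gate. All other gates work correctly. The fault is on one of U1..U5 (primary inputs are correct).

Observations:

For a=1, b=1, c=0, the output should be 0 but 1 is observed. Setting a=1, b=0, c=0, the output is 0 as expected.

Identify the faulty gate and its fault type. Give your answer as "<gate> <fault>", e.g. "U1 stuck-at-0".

Fault-free values for test 1 (a=1, b=1, c=0): U1=0, U2=0, U3=1, U4=0, U5=0, giving Y=0. Observed 1.
Test 1: faults giving observed 1 are {U2 stuck-at-1, U3 stuck-at-0, U4 stuck-at-1, U5 stuck-at-1}.
Test 2 (a=1, b=0, c=0): fault-free U1=0, U2=1, U3=1, U4=0, U5=0 → 0; observed 0. Eliminates U3 stuck-at-0, U4 stuck-at-1, U5 stuck-at-1.
Only U2 stuck-at-1 is consistent with every test.

U2 stuck-at-1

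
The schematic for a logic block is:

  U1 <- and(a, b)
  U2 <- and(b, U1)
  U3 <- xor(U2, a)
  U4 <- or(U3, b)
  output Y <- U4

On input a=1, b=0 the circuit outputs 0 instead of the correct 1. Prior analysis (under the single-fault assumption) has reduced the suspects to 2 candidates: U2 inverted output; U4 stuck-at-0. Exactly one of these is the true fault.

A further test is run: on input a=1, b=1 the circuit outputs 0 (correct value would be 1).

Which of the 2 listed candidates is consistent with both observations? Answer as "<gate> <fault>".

Evaluate each candidate on input a=1, b=1:
  U2 inverted output: U1=1, U2=0 [inverted output], U3=1, U4=1 → 1 — eliminated
  U4 stuck-at-0: U1=1, U2=1, U3=0, U4=0 [stuck-at-0] → 0 — matches
Only U4 stuck-at-0 reproduces the observed 0.

U4 stuck-at-0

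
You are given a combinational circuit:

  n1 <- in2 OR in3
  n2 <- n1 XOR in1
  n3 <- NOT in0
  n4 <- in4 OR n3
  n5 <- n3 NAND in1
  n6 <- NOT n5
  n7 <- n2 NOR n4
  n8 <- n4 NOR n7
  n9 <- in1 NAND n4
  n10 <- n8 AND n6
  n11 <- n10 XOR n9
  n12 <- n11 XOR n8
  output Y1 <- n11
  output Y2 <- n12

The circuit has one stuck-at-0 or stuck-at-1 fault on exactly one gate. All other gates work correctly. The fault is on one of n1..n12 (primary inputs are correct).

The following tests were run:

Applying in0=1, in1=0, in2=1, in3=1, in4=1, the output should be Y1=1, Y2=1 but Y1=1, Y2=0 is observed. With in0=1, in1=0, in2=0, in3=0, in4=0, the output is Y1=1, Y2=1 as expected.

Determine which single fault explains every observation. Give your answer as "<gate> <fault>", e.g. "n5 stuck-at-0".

n4 stuck-at-0

Fault-free values for test 1 (in0=1, in1=0, in2=1, in3=1, in4=1): n1=1, n2=1, n3=0, n4=1, n5=1, n6=0, n7=0, n8=0, n9=1, n10=0, n11=1, n12=1, giving Y1=1, Y2=1. Observed Y1=1, Y2=0.
Test 1: faults giving observed Y1=1, Y2=0 are {n4 stuck-at-0, n8 stuck-at-1, n12 stuck-at-0}.
Test 2 (in0=1, in1=0, in2=0, in3=0, in4=0): fault-free n1=0, n2=0, n3=0, n4=0, n5=1, n6=0, n7=1, n8=0, n9=1, n10=0, n11=1, n12=1 → Y1=1, Y2=1; observed Y1=1, Y2=1. Eliminates n8 stuck-at-1, n12 stuck-at-0.
Only n4 stuck-at-0 is consistent with every test.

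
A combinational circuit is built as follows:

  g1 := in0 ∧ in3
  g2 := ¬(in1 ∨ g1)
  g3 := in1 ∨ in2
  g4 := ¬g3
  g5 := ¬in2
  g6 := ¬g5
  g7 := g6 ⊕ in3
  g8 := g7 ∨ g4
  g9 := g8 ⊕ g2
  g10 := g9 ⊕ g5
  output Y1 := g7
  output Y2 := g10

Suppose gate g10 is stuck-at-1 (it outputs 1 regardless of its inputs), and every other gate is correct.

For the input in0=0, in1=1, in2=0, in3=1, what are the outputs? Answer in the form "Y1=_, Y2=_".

Propagate with g10 forced: g1=0, g2=0, g3=1, g4=0, g5=1, g6=0, g7=1, g8=1, g9=1, g10=1 [stuck-at-1].
So the outputs are Y1=1, Y2=1. (Without the fault they would be Y1=1, Y2=0.)

Y1=1, Y2=1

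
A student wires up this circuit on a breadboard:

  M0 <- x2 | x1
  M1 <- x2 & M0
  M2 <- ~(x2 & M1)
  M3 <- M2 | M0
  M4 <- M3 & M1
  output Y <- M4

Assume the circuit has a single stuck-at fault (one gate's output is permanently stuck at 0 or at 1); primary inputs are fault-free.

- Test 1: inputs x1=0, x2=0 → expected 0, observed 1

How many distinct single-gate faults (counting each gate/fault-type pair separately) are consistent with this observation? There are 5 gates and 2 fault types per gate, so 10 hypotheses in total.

2

Fault-free: M0=0, M1=0, M2=1, M3=1, M4=0 → 0. Observed 1.
  M0 stuck-at-0: output 0 ✗
  M0 stuck-at-1: output 0 ✗
  M1 stuck-at-0: output 0 ✗
  M1 stuck-at-1: output 1 ✓
  M2 stuck-at-0: output 0 ✗
  M2 stuck-at-1: output 0 ✗
  M3 stuck-at-0: output 0 ✗
  M3 stuck-at-1: output 0 ✗
  M4 stuck-at-0: output 0 ✗
  M4 stuck-at-1: output 1 ✓
Consistent faults: {M1 stuck-at-1, M4 stuck-at-1} — 2 in all.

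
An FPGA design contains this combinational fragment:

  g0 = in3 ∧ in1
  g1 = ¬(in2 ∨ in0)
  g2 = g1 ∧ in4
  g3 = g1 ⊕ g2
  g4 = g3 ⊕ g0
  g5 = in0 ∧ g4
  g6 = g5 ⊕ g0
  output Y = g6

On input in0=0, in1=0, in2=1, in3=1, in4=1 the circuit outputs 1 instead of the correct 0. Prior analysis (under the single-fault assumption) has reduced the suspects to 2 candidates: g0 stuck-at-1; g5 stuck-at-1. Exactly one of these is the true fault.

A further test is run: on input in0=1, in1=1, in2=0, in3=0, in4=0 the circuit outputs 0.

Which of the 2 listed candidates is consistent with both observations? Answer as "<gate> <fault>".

Evaluate each candidate on input in0=1, in1=1, in2=0, in3=0, in4=0:
  g0 stuck-at-1: g0=1 [stuck-at-1], g1=0, g2=0, g3=0, g4=1, g5=1, g6=0 → 0 — matches
  g5 stuck-at-1: g0=0, g1=0, g2=0, g3=0, g4=0, g5=1 [stuck-at-1], g6=1 → 1 — eliminated
Only g0 stuck-at-1 reproduces the observed 0.

g0 stuck-at-1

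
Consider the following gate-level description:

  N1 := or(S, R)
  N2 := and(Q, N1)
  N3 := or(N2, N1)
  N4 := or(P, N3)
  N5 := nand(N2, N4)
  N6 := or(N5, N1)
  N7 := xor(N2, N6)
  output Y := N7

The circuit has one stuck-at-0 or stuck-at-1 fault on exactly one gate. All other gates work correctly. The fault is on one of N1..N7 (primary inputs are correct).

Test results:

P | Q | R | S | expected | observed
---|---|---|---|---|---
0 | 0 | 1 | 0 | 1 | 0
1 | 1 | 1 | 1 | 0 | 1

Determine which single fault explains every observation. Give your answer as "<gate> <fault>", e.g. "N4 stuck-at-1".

Fault-free values for test 1 (P=0, Q=0, R=1, S=0): N1=1, N2=0, N3=1, N4=1, N5=1, N6=1, N7=1, giving Y=1. Observed 0.
Test 1: faults giving observed 0 are {N2 stuck-at-1, N6 stuck-at-0, N7 stuck-at-0}.
Test 2 (P=1, Q=1, R=1, S=1): fault-free N1=1, N2=1, N3=1, N4=1, N5=0, N6=1, N7=0 → 0; observed 1. Eliminates N2 stuck-at-1, N7 stuck-at-0.
Only N6 stuck-at-0 is consistent with every test.

N6 stuck-at-0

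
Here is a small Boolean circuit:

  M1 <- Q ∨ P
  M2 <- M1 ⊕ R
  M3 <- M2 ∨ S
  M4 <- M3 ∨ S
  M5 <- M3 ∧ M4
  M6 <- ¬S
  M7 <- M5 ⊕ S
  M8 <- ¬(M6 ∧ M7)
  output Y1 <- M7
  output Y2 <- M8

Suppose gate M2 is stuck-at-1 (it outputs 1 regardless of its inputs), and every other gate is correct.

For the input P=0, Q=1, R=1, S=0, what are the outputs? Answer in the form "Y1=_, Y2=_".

Propagate with M2 forced: M1=1, M2=1 [stuck-at-1], M3=1, M4=1, M5=1, M6=1, M7=1, M8=0.
So the outputs are Y1=1, Y2=0. (Without the fault they would be Y1=0, Y2=1.)

Y1=1, Y2=0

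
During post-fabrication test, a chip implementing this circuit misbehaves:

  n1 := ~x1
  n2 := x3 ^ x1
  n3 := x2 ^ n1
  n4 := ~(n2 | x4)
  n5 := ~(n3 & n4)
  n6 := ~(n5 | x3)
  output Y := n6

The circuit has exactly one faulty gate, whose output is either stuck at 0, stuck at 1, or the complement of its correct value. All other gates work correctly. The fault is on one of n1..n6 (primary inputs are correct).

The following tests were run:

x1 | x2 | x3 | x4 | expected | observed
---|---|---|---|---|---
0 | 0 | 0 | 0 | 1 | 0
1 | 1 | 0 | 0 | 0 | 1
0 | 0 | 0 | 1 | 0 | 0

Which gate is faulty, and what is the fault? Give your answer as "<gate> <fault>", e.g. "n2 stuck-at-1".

Fault-free values for test 1 (x1=0, x2=0, x3=0, x4=0): n1=1, n2=0, n3=1, n4=1, n5=0, n6=1, giving Y=1. Observed 0.
Test 1: faults giving observed 0 are {n1 stuck-at-0, n1 inverted output, n2 stuck-at-1, n2 inverted output, n3 stuck-at-0, n3 inverted output, n4 stuck-at-0, n4 inverted output, n5 stuck-at-1, n5 inverted output, n6 stuck-at-0, n6 inverted output}.
Test 2 (x1=1, x2=1, x3=0, x4=0): fault-free n1=0, n2=1, n3=1, n4=0, n5=1, n6=0 → 0; observed 1. Eliminates n1 stuck-at-0, n1 inverted output, n2 stuck-at-1, n3 stuck-at-0, n3 inverted output, n4 stuck-at-0, n5 stuck-at-1, n6 stuck-at-0.
Test 3 (x1=0, x2=0, x3=0, x4=1): fault-free n1=1, n2=0, n3=1, n4=0, n5=1, n6=0 → 0; observed 0. Eliminates n4 inverted output, n5 inverted output, n6 inverted output.
Only n2 inverted output is consistent with every test.

n2 inverted output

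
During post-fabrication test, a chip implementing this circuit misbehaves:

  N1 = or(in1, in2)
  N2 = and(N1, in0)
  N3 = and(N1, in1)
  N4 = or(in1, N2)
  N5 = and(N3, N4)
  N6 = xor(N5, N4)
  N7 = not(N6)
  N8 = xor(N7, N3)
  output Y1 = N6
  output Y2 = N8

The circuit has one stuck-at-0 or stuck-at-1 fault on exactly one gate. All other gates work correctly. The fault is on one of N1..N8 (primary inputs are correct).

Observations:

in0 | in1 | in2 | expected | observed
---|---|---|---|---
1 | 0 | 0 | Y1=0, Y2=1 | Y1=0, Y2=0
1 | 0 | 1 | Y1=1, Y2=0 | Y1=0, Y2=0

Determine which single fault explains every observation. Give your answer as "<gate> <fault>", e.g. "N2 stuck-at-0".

N3 stuck-at-1

Fault-free values for test 1 (in0=1, in1=0, in2=0): N1=0, N2=0, N3=0, N4=0, N5=0, N6=0, N7=1, N8=1, giving Y1=0, Y2=1. Observed Y1=0, Y2=0.
Test 1: faults giving observed Y1=0, Y2=0 are {N3 stuck-at-1, N7 stuck-at-0, N8 stuck-at-0}.
Test 2 (in0=1, in1=0, in2=1): fault-free N1=1, N2=1, N3=0, N4=1, N5=0, N6=1, N7=0, N8=0 → Y1=1, Y2=0; observed Y1=0, Y2=0. Eliminates N7 stuck-at-0, N8 stuck-at-0.
Only N3 stuck-at-1 is consistent with every test.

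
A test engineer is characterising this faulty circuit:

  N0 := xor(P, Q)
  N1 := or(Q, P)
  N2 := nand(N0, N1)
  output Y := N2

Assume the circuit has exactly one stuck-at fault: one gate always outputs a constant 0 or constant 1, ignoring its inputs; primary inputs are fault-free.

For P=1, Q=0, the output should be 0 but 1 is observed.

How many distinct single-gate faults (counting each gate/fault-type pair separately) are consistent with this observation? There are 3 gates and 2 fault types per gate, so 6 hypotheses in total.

Fault-free: N0=1, N1=1, N2=0 → 0. Observed 1.
  N0 stuck-at-0: output 1 ✓
  N0 stuck-at-1: output 0 ✗
  N1 stuck-at-0: output 1 ✓
  N1 stuck-at-1: output 0 ✗
  N2 stuck-at-0: output 0 ✗
  N2 stuck-at-1: output 1 ✓
Consistent faults: {N0 stuck-at-0, N1 stuck-at-0, N2 stuck-at-1} — 3 in all.

3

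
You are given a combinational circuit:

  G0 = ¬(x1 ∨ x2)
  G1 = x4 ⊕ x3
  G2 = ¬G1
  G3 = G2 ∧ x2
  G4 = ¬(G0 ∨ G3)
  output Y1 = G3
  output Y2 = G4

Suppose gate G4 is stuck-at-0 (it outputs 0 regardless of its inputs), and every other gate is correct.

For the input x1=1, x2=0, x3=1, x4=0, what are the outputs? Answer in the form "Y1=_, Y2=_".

Y1=0, Y2=0

Propagate with G4 forced: G0=0, G1=1, G2=0, G3=0, G4=0 [stuck-at-0].
So the outputs are Y1=0, Y2=0. (Without the fault they would be Y1=0, Y2=1.)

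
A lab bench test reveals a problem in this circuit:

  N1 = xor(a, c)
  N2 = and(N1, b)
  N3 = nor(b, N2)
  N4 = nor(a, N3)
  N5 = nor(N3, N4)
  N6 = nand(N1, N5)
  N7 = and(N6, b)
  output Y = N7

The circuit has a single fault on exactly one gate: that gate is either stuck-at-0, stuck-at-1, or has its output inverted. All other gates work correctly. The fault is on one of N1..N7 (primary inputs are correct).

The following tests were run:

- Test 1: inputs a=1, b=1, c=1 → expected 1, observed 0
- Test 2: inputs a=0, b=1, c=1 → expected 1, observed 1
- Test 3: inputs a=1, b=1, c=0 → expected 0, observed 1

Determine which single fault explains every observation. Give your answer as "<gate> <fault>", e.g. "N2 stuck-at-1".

N1 inverted output

Fault-free values for test 1 (a=1, b=1, c=1): N1=0, N2=0, N3=0, N4=0, N5=1, N6=1, N7=1, giving Y=1. Observed 0.
Test 1: faults giving observed 0 are {N1 stuck-at-1, N1 inverted output, N6 stuck-at-0, N6 inverted output, N7 stuck-at-0, N7 inverted output}.
Test 2 (a=0, b=1, c=1): fault-free N1=1, N2=1, N3=0, N4=1, N5=0, N6=1, N7=1 → 1; observed 1. Eliminates N6 stuck-at-0, N6 inverted output, N7 stuck-at-0, N7 inverted output.
Test 3 (a=1, b=1, c=0): fault-free N1=1, N2=1, N3=0, N4=0, N5=1, N6=0, N7=0 → 0; observed 1. Eliminates N1 stuck-at-1.
Only N1 inverted output is consistent with every test.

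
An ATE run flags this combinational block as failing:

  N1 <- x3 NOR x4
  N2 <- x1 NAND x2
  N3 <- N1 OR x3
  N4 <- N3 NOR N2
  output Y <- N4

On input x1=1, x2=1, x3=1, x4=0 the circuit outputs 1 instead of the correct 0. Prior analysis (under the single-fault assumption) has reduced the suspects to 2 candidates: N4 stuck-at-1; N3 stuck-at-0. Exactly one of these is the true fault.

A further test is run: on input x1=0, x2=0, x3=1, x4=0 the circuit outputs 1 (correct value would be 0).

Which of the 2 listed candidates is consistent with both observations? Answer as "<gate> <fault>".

N4 stuck-at-1

Evaluate each candidate on input x1=0, x2=0, x3=1, x4=0:
  N4 stuck-at-1: N1=0, N2=1, N3=1, N4=1 [stuck-at-1] → 1 — matches
  N3 stuck-at-0: N1=0, N2=1, N3=0 [stuck-at-0], N4=0 → 0 — eliminated
Only N4 stuck-at-1 reproduces the observed 1.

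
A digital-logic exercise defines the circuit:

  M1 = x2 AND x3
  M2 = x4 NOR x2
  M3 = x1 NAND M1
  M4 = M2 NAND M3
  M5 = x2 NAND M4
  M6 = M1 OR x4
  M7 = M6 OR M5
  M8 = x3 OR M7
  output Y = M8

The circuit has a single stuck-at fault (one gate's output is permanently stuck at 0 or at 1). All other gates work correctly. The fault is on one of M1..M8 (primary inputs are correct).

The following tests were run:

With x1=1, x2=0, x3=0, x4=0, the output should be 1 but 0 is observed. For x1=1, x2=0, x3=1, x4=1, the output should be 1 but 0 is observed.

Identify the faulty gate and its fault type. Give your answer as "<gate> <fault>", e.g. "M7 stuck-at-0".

M8 stuck-at-0

Fault-free values for test 1 (x1=1, x2=0, x3=0, x4=0): M1=0, M2=1, M3=1, M4=0, M5=1, M6=0, M7=1, M8=1, giving Y=1. Observed 0.
Test 1: faults giving observed 0 are {M5 stuck-at-0, M7 stuck-at-0, M8 stuck-at-0}.
Test 2 (x1=1, x2=0, x3=1, x4=1): fault-free M1=0, M2=0, M3=1, M4=1, M5=1, M6=1, M7=1, M8=1 → 1; observed 0. Eliminates M5 stuck-at-0, M7 stuck-at-0.
Only M8 stuck-at-0 is consistent with every test.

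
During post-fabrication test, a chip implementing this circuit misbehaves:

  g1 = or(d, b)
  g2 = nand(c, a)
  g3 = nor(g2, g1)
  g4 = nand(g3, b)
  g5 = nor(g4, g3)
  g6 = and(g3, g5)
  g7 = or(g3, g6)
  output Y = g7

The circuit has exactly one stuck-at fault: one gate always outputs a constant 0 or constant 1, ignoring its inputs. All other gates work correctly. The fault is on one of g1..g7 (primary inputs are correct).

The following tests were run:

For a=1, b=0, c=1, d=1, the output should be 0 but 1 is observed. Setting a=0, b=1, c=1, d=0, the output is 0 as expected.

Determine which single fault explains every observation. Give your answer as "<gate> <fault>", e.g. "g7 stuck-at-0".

Fault-free values for test 1 (a=1, b=0, c=1, d=1): g1=1, g2=0, g3=0, g4=1, g5=0, g6=0, g7=0, giving Y=0. Observed 1.
Test 1: faults giving observed 1 are {g1 stuck-at-0, g3 stuck-at-1, g6 stuck-at-1, g7 stuck-at-1}.
Test 2 (a=0, b=1, c=1, d=0): fault-free g1=1, g2=1, g3=0, g4=1, g5=0, g6=0, g7=0 → 0; observed 0. Eliminates g3 stuck-at-1, g6 stuck-at-1, g7 stuck-at-1.
Only g1 stuck-at-0 is consistent with every test.

g1 stuck-at-0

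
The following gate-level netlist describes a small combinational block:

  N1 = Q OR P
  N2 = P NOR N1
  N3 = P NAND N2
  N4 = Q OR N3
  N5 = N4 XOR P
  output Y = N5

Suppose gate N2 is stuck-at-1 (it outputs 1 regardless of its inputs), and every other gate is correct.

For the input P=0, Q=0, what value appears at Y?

Propagate with N2 forced: N1=0, N2=1 [stuck-at-1], N3=1, N4=1, N5=1.
So Y = 1. (Same as the fault-free value — the fault is masked on this input.)

1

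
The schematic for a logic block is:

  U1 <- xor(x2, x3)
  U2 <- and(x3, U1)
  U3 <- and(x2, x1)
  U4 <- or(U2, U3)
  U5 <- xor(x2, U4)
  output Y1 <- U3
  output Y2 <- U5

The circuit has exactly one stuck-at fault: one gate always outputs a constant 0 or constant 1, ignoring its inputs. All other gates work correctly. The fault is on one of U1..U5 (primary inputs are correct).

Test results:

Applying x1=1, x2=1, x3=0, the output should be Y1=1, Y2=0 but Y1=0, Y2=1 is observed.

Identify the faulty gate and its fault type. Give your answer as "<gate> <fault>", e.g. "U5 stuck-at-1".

Fault-free values for test 1 (x1=1, x2=1, x3=0): U1=1, U2=0, U3=1, U4=1, U5=0, giving Y1=1, Y2=0. Observed Y1=0, Y2=1.
Test 1: faults giving observed Y1=0, Y2=1 are {U3 stuck-at-0}.
Only U3 stuck-at-0 is consistent with every test.

U3 stuck-at-0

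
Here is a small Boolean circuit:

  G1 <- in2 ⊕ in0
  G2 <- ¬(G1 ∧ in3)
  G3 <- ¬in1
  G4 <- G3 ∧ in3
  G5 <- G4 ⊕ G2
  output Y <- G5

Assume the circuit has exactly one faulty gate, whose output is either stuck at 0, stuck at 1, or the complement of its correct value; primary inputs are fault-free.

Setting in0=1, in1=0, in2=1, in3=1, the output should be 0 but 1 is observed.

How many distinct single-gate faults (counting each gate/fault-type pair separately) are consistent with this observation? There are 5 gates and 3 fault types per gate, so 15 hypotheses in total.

10

Fault-free: G1=0, G2=1, G3=1, G4=1, G5=0 → 0. Observed 1.
  G1: stuck-at-1, inverted output ✓; others ✗
  G2: stuck-at-0, inverted output ✓; others ✗
  G3: stuck-at-0, inverted output ✓; others ✗
  G4: stuck-at-0, inverted output ✓; others ✗
  G5: stuck-at-1, inverted output ✓; others ✗
Consistent faults: {G1 stuck-at-1, G1 inverted output, G2 stuck-at-0, G2 inverted output, G3 stuck-at-0, G3 inverted output, G4 stuck-at-0, G4 inverted output, G5 stuck-at-1, G5 inverted output} — 10 in all.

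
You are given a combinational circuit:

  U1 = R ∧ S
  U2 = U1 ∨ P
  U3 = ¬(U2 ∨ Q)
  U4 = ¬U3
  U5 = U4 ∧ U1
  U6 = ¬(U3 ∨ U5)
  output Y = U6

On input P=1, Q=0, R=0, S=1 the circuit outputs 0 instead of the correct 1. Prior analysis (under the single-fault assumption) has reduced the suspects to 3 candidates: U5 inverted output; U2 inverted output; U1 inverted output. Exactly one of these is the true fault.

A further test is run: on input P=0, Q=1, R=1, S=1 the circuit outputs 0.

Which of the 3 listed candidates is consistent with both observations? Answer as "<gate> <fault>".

Evaluate each candidate on input P=0, Q=1, R=1, S=1:
  U5 inverted output: U1=1, U2=1, U3=0, U4=1, U5=0 [inverted output], U6=1 → 1 — eliminated
  U2 inverted output: U1=1, U2=0 [inverted output], U3=0, U4=1, U5=1, U6=0 → 0 — matches
  U1 inverted output: U1=0 [inverted output], U2=0, U3=0, U4=1, U5=0, U6=1 → 1 — eliminated
Only U2 inverted output reproduces the observed 0.

U2 inverted output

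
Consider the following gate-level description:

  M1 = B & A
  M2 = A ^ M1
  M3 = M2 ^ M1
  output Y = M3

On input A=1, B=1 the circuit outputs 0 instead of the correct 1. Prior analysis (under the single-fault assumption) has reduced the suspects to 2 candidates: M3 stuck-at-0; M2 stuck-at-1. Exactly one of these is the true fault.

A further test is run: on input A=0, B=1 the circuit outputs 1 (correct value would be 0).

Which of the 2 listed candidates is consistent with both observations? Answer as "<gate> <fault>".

M2 stuck-at-1

Evaluate each candidate on input A=0, B=1:
  M3 stuck-at-0: M1=0, M2=0, M3=0 [stuck-at-0] → 0 — eliminated
  M2 stuck-at-1: M1=0, M2=1 [stuck-at-1], M3=1 → 1 — matches
Only M2 stuck-at-1 reproduces the observed 1.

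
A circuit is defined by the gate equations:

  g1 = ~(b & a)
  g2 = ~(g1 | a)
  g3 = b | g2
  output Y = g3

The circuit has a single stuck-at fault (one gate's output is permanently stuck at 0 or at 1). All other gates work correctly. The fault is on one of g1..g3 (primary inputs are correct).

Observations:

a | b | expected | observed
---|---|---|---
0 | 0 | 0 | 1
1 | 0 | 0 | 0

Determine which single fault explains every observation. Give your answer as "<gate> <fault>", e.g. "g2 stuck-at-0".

g1 stuck-at-0

Fault-free values for test 1 (a=0, b=0): g1=1, g2=0, g3=0, giving Y=0. Observed 1.
Test 1: faults giving observed 1 are {g1 stuck-at-0, g2 stuck-at-1, g3 stuck-at-1}.
Test 2 (a=1, b=0): fault-free g1=1, g2=0, g3=0 → 0; observed 0. Eliminates g2 stuck-at-1, g3 stuck-at-1.
Only g1 stuck-at-0 is consistent with every test.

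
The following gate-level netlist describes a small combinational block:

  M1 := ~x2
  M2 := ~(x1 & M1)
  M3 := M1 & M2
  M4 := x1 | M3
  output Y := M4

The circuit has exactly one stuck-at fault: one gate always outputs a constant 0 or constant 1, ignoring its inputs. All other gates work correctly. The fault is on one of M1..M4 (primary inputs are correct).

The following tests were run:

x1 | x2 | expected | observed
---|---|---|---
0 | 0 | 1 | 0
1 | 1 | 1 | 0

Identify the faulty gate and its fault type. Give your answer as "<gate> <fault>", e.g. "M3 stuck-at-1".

M4 stuck-at-0

Fault-free values for test 1 (x1=0, x2=0): M1=1, M2=1, M3=1, M4=1, giving Y=1. Observed 0.
Test 1: faults giving observed 0 are {M1 stuck-at-0, M2 stuck-at-0, M3 stuck-at-0, M4 stuck-at-0}.
Test 2 (x1=1, x2=1): fault-free M1=0, M2=1, M3=0, M4=1 → 1; observed 0. Eliminates M1 stuck-at-0, M2 stuck-at-0, M3 stuck-at-0.
Only M4 stuck-at-0 is consistent with every test.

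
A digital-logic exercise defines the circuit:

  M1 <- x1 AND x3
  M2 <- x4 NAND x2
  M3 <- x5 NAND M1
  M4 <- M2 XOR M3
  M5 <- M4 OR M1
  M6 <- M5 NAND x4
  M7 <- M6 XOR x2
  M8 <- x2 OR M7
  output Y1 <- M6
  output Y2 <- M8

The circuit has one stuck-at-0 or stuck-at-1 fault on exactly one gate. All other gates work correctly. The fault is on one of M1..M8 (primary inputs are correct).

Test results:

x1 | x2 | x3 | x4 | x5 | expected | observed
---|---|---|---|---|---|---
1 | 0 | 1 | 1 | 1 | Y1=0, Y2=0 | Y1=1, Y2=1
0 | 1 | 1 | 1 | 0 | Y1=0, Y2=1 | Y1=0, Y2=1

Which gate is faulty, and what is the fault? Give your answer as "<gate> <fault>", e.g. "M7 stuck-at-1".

M1 stuck-at-0

Fault-free values for test 1 (x1=1, x2=0, x3=1, x4=1, x5=1): M1=1, M2=1, M3=0, M4=1, M5=1, M6=0, M7=0, M8=0, giving Y1=0, Y2=0. Observed Y1=1, Y2=1.
Test 1: faults giving observed Y1=1, Y2=1 are {M1 stuck-at-0, M5 stuck-at-0, M6 stuck-at-1}.
Test 2 (x1=0, x2=1, x3=1, x4=1, x5=0): fault-free M1=0, M2=0, M3=1, M4=1, M5=1, M6=0, M7=1, M8=1 → Y1=0, Y2=1; observed Y1=0, Y2=1. Eliminates M5 stuck-at-0, M6 stuck-at-1.
Only M1 stuck-at-0 is consistent with every test.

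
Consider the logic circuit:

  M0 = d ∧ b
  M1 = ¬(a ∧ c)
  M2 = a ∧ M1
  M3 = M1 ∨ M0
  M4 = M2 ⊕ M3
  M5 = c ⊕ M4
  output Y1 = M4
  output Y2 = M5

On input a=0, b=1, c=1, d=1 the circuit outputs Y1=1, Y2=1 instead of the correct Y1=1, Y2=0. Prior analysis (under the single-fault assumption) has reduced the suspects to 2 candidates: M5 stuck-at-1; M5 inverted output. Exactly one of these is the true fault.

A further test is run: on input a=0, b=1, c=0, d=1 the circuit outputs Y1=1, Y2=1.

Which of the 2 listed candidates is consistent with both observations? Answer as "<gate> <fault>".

Evaluate each candidate on input a=0, b=1, c=0, d=1:
  M5 stuck-at-1: M0=1, M1=1, M2=0, M3=1, M4=1, M5=1 [stuck-at-1] → Y1=1, Y2=1 — matches
  M5 inverted output: M0=1, M1=1, M2=0, M3=1, M4=1, M5=0 [inverted output] → Y1=1, Y2=0 — eliminated
Only M5 stuck-at-1 reproduces the observed Y1=1, Y2=1.

M5 stuck-at-1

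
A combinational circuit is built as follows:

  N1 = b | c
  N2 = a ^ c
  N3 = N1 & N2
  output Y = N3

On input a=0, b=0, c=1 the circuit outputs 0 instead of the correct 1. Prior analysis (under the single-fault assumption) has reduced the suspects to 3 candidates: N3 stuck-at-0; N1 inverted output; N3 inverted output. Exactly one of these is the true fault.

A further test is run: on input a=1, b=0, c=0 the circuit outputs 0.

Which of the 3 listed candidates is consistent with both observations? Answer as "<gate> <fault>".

Evaluate each candidate on input a=1, b=0, c=0:
  N3 stuck-at-0: N1=0, N2=1, N3=0 [stuck-at-0] → 0 — matches
  N1 inverted output: N1=1 [inverted output], N2=1, N3=1 → 1 — eliminated
  N3 inverted output: N1=0, N2=1, N3=1 [inverted output] → 1 — eliminated
Only N3 stuck-at-0 reproduces the observed 0.

N3 stuck-at-0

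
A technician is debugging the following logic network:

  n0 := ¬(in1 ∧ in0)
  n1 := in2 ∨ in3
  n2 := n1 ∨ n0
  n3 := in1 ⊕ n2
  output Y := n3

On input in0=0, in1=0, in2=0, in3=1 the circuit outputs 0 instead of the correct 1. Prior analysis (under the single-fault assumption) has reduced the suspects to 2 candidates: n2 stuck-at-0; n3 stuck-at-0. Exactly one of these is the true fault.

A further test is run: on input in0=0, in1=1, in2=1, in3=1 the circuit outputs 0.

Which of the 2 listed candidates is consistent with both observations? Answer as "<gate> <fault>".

n3 stuck-at-0

Evaluate each candidate on input in0=0, in1=1, in2=1, in3=1:
  n2 stuck-at-0: n0=1, n1=1, n2=0 [stuck-at-0], n3=1 → 1 — eliminated
  n3 stuck-at-0: n0=1, n1=1, n2=1, n3=0 [stuck-at-0] → 0 — matches
Only n3 stuck-at-0 reproduces the observed 0.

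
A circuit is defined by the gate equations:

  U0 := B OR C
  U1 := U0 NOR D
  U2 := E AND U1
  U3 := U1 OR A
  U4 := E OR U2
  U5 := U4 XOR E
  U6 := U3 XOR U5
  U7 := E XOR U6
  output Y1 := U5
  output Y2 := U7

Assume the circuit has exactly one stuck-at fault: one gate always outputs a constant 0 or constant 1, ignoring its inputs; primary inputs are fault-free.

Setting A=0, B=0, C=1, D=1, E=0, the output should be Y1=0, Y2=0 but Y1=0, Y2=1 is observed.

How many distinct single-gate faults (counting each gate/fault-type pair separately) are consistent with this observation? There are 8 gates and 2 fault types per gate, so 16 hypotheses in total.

4

Fault-free: U0=1, U1=0, U2=0, U3=0, U4=0, U5=0, U6=0, U7=0 → Y1=0, Y2=0. Observed Y1=0, Y2=1.
  U0: none of the 2 fault types match ✗
  U1: stuck-at-1 ✓; others ✗
  U2: none of the 2 fault types match ✗
  U3: stuck-at-1 ✓; others ✗
  U4: none of the 2 fault types match ✗
  U5: none of the 2 fault types match ✗
  U6: stuck-at-1 ✓; others ✗
  U7: stuck-at-1 ✓; others ✗
Consistent faults: {U1 stuck-at-1, U3 stuck-at-1, U6 stuck-at-1, U7 stuck-at-1} — 4 in all.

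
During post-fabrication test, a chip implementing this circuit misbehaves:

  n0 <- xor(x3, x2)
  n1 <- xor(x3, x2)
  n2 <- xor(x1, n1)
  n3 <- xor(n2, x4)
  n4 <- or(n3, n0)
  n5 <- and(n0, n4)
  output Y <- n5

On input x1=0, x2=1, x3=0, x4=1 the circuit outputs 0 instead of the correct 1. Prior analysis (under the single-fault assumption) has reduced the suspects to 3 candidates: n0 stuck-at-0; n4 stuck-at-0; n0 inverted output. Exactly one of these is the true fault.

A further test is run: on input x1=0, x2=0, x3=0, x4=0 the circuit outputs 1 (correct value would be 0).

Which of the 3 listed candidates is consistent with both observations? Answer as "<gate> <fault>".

Evaluate each candidate on input x1=0, x2=0, x3=0, x4=0:
  n0 stuck-at-0: n0=0 [stuck-at-0], n1=0, n2=0, n3=0, n4=0, n5=0 → 0 — eliminated
  n4 stuck-at-0: n0=0, n1=0, n2=0, n3=0, n4=0 [stuck-at-0], n5=0 → 0 — eliminated
  n0 inverted output: n0=1 [inverted output], n1=0, n2=0, n3=0, n4=1, n5=1 → 1 — matches
Only n0 inverted output reproduces the observed 1.

n0 inverted output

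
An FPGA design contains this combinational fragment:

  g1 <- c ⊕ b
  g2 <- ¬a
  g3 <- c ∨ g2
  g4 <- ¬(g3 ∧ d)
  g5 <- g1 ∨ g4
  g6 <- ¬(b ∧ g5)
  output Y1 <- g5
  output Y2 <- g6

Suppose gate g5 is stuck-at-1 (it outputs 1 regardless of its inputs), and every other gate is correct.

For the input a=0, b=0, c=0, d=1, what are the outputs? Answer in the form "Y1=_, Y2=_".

Y1=1, Y2=1

Propagate with g5 forced: g1=0, g2=1, g3=1, g4=0, g5=1 [stuck-at-1], g6=1.
So the outputs are Y1=1, Y2=1. (Without the fault they would be Y1=0, Y2=1.)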